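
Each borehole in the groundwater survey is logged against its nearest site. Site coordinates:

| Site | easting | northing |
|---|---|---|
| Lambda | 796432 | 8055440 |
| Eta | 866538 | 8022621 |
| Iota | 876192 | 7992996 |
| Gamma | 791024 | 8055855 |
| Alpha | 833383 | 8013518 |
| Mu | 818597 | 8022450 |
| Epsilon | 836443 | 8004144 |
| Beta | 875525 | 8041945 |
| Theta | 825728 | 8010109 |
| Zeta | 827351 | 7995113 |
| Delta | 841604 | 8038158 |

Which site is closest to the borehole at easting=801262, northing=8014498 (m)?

Mu

Squared distances to each site:
Lambda: 1699576264.000; Eta: 4326939305.000; Iota: 6076840904.000; Gamma: 1815218093.000; Alpha: 1032719041.000; Mu: 363736529.000; Epsilon: 1344908077.000; Beta: 6268330978.000; Theta: 617848477.000; Zeta: 1056414146.000; Delta: 2187272564.000.
Minimum at Mu.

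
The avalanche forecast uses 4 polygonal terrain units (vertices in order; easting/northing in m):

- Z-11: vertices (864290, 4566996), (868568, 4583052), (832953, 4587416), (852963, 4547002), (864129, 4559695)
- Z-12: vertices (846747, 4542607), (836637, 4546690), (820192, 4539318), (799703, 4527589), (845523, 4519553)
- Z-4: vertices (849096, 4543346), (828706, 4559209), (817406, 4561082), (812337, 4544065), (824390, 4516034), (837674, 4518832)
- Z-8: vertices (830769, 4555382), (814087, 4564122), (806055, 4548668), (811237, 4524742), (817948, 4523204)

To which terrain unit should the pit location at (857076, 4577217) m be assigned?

Cast a ray rightward from (857076, 4577217). For each polygon, the edges (by vertex number in listed order) whose endpoints lie on opposite sides of northing = 4577217, where each meets that height, and whether that is right or left of the point:
Z-11: 1–2 at easting≈867013.3 (right), 3–4 at easting≈838002.8 (left) → 1 crossing.
Z-12: no edge straddles that height → 0 crossings.
Z-4: no edge straddles that height → 0 crossings.
Z-8: no edge straddles that height → 0 crossings.
Only Z-11 has an odd count, so the point is inside Z-11.

Z-11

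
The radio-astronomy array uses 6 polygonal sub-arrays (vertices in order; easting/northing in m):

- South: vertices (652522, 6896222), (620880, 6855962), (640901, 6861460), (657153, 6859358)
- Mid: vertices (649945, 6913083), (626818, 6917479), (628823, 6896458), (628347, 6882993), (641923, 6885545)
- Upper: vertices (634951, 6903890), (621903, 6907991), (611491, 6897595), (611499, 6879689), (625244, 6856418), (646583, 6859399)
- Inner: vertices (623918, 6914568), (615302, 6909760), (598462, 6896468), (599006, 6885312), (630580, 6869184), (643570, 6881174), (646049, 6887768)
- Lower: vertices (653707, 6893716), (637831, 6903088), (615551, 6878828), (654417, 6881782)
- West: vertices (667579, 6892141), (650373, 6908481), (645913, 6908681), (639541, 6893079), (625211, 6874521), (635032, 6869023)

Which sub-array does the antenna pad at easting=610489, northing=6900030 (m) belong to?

Cast a ray rightward from (610489, 6900030). For each polygon, the edges (by vertex number in listed order) whose endpoints lie on opposite sides of northing = 6900030, where each meets that height, and whether that is right or left of the point:
South: no edge straddles that height → 0 crossings.
Mid: 2–3 at easting≈628482.3 (right), 5–1 at easting≈646142.6 (right) → 2 crossings.
Upper: 2–3 at easting≈613929.7 (right), 6–1 at easting≈635960.2 (right) → 2 crossings.
Inner: 2–3 at easting≈602974.8 (left), 7–1 at easting≈635923.2 (right) → 1 crossing.
Lower: 1–2 at easting≈643011.2 (right), 2–3 at easting≈635022.6 (right) → 2 crossings.
West: 1–2 at easting≈659271.9 (right), 3–4 at easting≈642379.9 (right) → 2 crossings.
Only Inner has an odd count, so the point is inside Inner.

Inner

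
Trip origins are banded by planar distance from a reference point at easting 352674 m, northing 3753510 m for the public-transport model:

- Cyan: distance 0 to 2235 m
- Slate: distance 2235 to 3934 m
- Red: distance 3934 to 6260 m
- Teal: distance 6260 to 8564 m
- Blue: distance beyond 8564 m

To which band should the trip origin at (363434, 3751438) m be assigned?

Blue

Distance = √((363434−352674)² + (3751438−3753510)²) = √(115777600.000 + 4293184.000) = 10957.682 m.
8564 ≤ 10957.682 < ∞ → Blue.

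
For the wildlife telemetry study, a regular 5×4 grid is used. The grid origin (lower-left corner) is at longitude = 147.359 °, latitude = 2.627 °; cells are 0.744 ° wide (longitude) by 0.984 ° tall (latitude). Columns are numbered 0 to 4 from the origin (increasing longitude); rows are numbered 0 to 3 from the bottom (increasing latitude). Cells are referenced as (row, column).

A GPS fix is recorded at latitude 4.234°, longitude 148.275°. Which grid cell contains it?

(1, 1)

Column index: ⌊(148.275 − 147.359) / 0.744⌋ = ⌊1.231⌋ = 1
Row offset from origin: ⌊(4.234 − 2.627) / 0.984⌋ = ⌊1.633⌋ = 1 → row 1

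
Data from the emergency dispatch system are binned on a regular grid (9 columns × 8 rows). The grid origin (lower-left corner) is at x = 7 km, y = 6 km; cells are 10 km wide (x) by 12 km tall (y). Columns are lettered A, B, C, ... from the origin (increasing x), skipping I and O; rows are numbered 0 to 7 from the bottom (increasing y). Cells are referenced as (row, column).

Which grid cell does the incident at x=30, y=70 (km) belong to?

(5, C)

Column index: ⌊(30 − 7) / 10⌋ = ⌊2.300⌋ = 2 → column C
Row offset from origin: ⌊(70 − 6) / 12⌋ = ⌊5.333⌋ = 5 → row 5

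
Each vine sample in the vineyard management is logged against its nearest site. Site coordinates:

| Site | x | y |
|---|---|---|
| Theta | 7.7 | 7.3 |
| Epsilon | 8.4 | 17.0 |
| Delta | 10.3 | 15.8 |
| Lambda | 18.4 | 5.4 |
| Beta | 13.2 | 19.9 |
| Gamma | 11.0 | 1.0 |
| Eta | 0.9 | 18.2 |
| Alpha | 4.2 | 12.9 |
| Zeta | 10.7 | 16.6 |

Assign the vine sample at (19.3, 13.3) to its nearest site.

Squared distances to each site:
Theta: 170.560; Epsilon: 132.500; Delta: 87.250; Lambda: 63.220; Beta: 80.770; Gamma: 220.180; Eta: 362.570; Alpha: 228.170; Zeta: 84.850.
Minimum at Lambda.

Lambda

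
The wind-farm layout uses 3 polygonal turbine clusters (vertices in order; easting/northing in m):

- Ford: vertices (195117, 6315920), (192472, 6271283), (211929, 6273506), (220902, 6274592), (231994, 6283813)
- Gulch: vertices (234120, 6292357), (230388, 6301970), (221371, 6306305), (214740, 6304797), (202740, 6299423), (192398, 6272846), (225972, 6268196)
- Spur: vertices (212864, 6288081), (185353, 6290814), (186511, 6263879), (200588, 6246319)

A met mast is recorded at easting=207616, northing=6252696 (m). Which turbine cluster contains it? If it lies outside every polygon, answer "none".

Cast a ray rightward from (207616, 6252696). For each polygon, the edges (by vertex number in listed order) whose endpoints lie on opposite sides of northing = 6252696, where each meets that height, and whether that is right or left of the point:
Ford: no edge straddles that height → 0 crossings.
Gulch: no edge straddles that height → 0 crossings.
Spur: 3–4 at easting≈195475.9 (left), 4–1 at easting≈202462.5 (left) → 0 crossings.
All counts are even, so the point lies outside every listed polygon.

none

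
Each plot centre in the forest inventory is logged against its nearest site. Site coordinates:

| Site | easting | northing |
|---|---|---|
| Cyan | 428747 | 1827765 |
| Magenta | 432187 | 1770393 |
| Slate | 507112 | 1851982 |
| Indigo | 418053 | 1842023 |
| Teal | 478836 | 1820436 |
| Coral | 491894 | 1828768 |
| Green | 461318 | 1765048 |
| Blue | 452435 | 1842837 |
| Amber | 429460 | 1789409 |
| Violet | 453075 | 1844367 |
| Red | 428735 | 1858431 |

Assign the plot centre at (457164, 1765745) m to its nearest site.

Squared distances to each site:
Cyan: 4654006289.000; Magenta: 645454433.000; Slate: 9931622873.000; Indigo: 7348003605.000; Teal: 3460781065.000; Coral: 5178071429.000; Green: 17741525.000; Blue: 5965539905.000; Amber: 1327496512.000; Violet: 6198138805.000; Red: 9398902637.000.
Minimum at Green.

Green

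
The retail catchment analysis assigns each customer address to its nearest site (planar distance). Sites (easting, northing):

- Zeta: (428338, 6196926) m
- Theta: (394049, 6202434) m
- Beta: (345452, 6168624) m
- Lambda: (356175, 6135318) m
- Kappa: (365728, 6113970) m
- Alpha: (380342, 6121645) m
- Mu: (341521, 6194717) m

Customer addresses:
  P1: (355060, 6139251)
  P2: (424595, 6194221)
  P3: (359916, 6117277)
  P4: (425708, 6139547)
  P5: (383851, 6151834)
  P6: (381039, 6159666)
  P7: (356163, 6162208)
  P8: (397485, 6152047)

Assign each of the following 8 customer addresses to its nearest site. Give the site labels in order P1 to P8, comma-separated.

Lambda, Zeta, Kappa, Alpha, Alpha, Lambda, Beta, Alpha

P1 → Lambda (d²=16711714.00)
P2 → Zeta (d²=21327074.00)
P3 → Kappa (d²=44715593.00)
P4 → Alpha (d²=2378555560.00)
P5 → Alpha (d²=923688802.00)
P6 → Lambda (d²=1211043600.00)
P7 → Beta (d²=155890577.00)
P8 → Alpha (d²=1218164053.00)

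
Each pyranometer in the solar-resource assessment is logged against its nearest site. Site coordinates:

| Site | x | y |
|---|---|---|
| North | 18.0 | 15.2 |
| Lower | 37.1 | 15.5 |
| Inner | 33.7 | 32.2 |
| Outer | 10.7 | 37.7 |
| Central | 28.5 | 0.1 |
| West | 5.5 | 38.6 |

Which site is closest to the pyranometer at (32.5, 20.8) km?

Squared distances to each site:
North: 241.610; Lower: 49.250; Inner: 131.400; Outer: 760.850; Central: 444.490; West: 1045.840.
Minimum at Lower.

Lower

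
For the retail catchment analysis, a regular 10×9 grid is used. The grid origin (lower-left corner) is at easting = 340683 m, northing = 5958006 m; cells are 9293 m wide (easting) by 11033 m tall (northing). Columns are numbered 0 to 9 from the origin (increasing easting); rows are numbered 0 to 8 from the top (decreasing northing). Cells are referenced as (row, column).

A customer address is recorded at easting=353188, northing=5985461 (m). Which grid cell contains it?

(6, 1)

Column index: ⌊(353188 − 340683) / 9293⌋ = ⌊1.346⌋ = 1
Row offset from origin: ⌊(5985461 − 5958006) / 11033⌋ = ⌊2.488⌋ = 2 → row 6 (counted from top)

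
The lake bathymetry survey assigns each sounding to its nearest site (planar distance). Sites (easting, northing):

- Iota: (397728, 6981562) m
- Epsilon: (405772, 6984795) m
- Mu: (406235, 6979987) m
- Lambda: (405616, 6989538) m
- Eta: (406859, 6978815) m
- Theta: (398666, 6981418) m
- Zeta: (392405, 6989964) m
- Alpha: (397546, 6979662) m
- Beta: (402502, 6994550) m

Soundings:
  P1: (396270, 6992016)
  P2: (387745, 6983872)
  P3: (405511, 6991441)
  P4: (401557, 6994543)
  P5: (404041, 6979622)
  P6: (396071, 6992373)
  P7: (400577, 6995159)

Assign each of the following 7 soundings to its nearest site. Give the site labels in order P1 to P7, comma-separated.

Zeta, Zeta, Lambda, Beta, Mu, Zeta, Beta

P1 → Zeta (d²=19148929.00)
P2 → Zeta (d²=58828064.00)
P3 → Lambda (d²=3632434.00)
P4 → Beta (d²=893074.00)
P5 → Mu (d²=4946861.00)
P6 → Zeta (d²=19242837.00)
P7 → Beta (d²=4076506.00)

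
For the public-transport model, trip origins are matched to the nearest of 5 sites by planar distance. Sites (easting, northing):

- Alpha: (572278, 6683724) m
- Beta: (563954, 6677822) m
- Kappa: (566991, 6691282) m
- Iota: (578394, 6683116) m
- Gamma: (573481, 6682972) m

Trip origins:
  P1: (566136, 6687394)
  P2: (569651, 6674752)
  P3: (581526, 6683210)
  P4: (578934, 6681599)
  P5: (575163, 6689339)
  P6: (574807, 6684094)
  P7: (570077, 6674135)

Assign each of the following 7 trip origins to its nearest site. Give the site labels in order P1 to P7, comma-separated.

P1 → Kappa (d²=15847569.00)
P2 → Beta (d²=41880709.00)
P3 → Iota (d²=9818260.00)
P4 → Iota (d²=2592889.00)
P5 → Alpha (d²=39851450.00)
P6 → Gamma (d²=3017160.00)
P7 → Beta (d²=51085098.00)

Kappa, Beta, Iota, Iota, Alpha, Gamma, Beta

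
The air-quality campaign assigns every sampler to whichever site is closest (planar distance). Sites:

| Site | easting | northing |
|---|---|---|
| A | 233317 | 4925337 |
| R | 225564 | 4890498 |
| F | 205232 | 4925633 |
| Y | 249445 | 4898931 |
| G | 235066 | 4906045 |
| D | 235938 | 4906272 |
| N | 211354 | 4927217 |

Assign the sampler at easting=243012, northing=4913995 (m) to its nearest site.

D

Squared distances to each site:
A: 222633989.000; R: 856541713.000; F: 1562771444.000; Y: 268307585.000; G: 126341416.000; D: 109686205.000; N: 1177050248.000.
Minimum at D.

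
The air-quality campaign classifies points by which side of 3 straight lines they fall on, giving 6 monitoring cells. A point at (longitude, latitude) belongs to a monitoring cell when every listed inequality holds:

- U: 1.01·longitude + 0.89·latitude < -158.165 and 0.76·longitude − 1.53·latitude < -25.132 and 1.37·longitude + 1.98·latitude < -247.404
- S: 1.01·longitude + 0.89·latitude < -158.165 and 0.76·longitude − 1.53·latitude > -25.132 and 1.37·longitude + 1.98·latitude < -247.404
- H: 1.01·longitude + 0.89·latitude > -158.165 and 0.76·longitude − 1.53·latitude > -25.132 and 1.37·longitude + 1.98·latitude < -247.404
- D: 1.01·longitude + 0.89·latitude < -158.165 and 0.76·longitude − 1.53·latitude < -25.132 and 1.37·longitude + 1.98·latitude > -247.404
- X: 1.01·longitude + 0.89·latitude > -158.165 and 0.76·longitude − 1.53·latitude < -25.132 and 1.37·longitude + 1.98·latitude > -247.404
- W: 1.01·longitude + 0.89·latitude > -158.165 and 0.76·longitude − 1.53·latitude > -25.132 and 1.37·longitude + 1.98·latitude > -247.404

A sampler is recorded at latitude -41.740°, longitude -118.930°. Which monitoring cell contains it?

X

1.01·-118.930 + 0.89·-41.740 = -157.268, which is > -158.165
0.76·-118.930 − 1.53·-41.740 = -26.525, which is < -25.132
1.37·-118.930 + 1.98·-41.740 = -245.579, which is > -247.404
This sign pattern matches X.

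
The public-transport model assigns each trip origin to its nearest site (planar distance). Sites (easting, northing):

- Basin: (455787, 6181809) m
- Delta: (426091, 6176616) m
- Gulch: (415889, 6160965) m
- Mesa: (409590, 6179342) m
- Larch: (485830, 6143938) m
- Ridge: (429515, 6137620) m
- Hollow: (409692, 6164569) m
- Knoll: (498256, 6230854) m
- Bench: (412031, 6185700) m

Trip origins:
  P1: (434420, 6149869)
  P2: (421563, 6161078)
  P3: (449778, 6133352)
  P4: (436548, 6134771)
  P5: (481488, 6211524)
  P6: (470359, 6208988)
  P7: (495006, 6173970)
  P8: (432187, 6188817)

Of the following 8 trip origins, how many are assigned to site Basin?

P1 → Ridge
P2 → Gulch
P3 → Ridge
P4 → Ridge
P5 → Knoll
P6 → Basin
P7 → Larch
P8 → Delta
1 of the 8 goes to Basin.

1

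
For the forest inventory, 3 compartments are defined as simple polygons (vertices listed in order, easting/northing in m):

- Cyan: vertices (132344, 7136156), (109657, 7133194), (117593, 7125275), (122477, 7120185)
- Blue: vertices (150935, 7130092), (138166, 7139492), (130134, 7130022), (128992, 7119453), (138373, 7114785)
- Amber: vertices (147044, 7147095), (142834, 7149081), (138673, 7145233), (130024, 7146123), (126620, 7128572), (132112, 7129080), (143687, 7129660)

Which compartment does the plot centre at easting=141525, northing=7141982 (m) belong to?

Amber

Cast a ray rightward from (141525, 7141982). For each polygon, the edges (by vertex number in listed order) whose endpoints lie on opposite sides of northing = 7141982, where each meets that height, and whether that is right or left of the point:
Cyan: no edge straddles that height → 0 crossings.
Blue: no edge straddles that height → 0 crossings.
Amber: 4–5 at easting≈129220.9 (left), 7–1 at easting≈146059.5 (right) → 1 crossing.
Only Amber has an odd count, so the point is inside Amber.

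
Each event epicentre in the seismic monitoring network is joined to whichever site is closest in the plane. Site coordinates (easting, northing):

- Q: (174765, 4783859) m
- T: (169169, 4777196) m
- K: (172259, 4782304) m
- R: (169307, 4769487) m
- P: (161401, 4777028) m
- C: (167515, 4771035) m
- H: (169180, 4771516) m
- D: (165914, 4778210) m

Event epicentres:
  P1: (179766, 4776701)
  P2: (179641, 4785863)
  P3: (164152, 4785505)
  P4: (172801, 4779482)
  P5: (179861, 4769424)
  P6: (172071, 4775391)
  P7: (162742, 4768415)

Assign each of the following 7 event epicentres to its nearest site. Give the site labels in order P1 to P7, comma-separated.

P1 → Q (d²=76246965.00)
P2 → Q (d²=27791392.00)
P3 → D (d²=56321669.00)
P4 → K (d²=8257448.00)
P5 → R (d²=111390885.00)
P6 → T (d²=11679629.00)
P7 → C (d²=29645929.00)

Q, Q, D, K, R, T, C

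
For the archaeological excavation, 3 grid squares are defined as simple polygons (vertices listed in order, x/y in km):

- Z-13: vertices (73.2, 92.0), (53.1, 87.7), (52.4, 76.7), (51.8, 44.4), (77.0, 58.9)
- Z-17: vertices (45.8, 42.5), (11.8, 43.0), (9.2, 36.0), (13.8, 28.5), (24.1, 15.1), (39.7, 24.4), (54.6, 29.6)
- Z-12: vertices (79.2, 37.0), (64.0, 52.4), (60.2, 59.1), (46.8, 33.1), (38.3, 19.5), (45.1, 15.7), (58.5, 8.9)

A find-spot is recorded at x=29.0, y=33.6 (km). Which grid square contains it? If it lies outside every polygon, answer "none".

Cast a ray rightward from (29.0, 33.6). For each polygon, the edges (by vertex number in listed order) whose endpoints lie on opposite sides of y = 33.6, where each meets that height, and whether that is right or left of the point:
Z-13: no edge straddles that height → 0 crossings.
Z-17: 3–4 at x≈10.67 (left), 7–1 at x≈51.87 (right) → 1 crossing.
Z-12: 3–4 at x≈47.06 (right), 7–1 at x≈76.70 (right) → 2 crossings.
Only Z-17 has an odd count, so the point is inside Z-17.

Z-17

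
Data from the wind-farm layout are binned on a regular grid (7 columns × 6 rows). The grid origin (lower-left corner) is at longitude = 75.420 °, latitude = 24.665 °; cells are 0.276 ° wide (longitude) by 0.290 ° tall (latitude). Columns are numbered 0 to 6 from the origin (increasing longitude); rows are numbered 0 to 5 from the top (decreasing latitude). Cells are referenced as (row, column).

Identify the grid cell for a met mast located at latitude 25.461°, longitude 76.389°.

(3, 3)

Column index: ⌊(76.389 − 75.420) / 0.276⌋ = ⌊3.511⌋ = 3
Row offset from origin: ⌊(25.461 − 24.665) / 0.290⌋ = ⌊2.745⌋ = 2 → row 3 (counted from top)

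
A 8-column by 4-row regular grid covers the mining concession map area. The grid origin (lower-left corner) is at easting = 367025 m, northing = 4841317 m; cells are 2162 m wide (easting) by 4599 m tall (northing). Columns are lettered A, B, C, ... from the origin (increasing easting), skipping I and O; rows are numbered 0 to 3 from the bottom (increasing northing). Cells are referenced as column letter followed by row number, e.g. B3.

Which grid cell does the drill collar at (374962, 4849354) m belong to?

D1

Column index: ⌊(374962 − 367025) / 2162⌋ = ⌊3.671⌋ = 3 → column D
Row offset from origin: ⌊(4849354 − 4841317) / 4599⌋ = ⌊1.748⌋ = 1 → row 1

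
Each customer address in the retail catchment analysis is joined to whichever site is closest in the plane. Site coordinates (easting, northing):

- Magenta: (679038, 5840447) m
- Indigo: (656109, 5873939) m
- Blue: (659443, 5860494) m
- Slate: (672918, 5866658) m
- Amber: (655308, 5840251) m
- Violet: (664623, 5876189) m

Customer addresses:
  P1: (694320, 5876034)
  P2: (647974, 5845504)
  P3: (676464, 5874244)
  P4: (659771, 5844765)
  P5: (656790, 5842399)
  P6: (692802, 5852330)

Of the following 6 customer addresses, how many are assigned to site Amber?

P1 → Slate
P2 → Amber
P3 → Slate
P4 → Amber
P5 → Amber
P6 → Magenta
3 of the 6 go to Amber.

3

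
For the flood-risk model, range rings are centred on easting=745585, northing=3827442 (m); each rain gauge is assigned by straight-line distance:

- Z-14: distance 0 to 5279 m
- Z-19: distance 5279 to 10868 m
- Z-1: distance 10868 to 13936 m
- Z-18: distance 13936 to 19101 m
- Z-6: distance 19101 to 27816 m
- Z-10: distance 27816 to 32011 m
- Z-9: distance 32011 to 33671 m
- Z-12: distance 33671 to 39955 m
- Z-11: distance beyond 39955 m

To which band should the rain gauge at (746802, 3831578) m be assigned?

Z-14

Distance = √((746802−745585)² + (3831578−3827442)²) = √(1481089.000 + 17106496.000) = 4311.332 m.
0 ≤ 4311.332 < 5279 → Z-14.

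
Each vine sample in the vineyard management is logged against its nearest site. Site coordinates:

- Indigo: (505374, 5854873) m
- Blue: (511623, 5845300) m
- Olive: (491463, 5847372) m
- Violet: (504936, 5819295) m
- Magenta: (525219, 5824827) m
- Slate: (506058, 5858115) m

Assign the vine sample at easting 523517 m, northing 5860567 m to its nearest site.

Squared distances to each site:
Indigo: 361590085.000; Blue: 374548525.000; Olive: 1201566941.000; Violet: 2048631545.000; Magenta: 1280244404.000; Slate: 310828985.000.
Minimum at Slate.

Slate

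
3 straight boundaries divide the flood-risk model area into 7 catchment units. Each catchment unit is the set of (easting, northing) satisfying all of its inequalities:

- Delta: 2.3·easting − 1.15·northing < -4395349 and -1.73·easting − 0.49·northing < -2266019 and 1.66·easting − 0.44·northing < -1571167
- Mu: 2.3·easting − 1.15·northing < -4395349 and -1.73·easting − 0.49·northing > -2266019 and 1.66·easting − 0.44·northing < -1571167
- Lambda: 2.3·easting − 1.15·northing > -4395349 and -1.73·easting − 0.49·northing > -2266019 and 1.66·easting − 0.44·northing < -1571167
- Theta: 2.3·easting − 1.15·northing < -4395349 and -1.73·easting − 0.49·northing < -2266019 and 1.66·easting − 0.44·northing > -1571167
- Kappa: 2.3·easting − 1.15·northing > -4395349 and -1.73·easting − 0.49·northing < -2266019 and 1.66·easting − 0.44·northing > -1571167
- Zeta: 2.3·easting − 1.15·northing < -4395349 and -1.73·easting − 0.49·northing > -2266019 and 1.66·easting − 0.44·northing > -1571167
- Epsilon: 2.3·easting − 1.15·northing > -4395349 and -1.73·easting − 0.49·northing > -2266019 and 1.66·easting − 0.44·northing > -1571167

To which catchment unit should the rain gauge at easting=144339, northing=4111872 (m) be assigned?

2.3·144339 − 1.15·4111872 = -4396673.100, which is < -4395349
-1.73·144339 − 0.49·4111872 = -2264523.750, which is > -2266019
1.66·144339 − 0.44·4111872 = -1569620.940, which is > -1571167
This sign pattern matches Zeta.

Zeta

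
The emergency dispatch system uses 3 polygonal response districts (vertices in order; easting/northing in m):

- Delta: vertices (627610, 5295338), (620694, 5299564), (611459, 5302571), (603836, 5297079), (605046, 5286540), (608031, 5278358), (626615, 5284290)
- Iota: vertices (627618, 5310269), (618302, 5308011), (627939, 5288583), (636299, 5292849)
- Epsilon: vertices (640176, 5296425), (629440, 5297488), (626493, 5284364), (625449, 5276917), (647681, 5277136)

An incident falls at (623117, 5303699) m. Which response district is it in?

Cast a ray rightward from (623117, 5303699). For each polygon, the edges (by vertex number in listed order) whose endpoints lie on opposite sides of northing = 5303699, where each meets that height, and whether that is right or left of the point:
Delta: no edge straddles that height → 0 crossings.
Iota: 2–3 at easting≈620440.9 (left), 4–1 at easting≈630892.1 (right) → 1 crossing.
Epsilon: no edge straddles that height → 0 crossings.
Only Iota has an odd count, so the point is inside Iota.

Iota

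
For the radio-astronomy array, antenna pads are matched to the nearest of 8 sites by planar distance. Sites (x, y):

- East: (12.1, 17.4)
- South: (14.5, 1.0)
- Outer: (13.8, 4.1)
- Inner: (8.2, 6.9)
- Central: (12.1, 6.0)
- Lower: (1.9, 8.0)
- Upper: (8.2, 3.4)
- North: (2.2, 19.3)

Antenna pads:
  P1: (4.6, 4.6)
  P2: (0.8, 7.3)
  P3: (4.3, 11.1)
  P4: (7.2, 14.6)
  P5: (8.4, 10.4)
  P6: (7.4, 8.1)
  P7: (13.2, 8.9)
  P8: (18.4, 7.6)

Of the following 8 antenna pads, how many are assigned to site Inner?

2

P1 → Upper
P2 → Lower
P3 → Lower
P4 → East
P5 → Inner
P6 → Inner
P7 → Central
P8 → Outer
2 of the 8 go to Inner.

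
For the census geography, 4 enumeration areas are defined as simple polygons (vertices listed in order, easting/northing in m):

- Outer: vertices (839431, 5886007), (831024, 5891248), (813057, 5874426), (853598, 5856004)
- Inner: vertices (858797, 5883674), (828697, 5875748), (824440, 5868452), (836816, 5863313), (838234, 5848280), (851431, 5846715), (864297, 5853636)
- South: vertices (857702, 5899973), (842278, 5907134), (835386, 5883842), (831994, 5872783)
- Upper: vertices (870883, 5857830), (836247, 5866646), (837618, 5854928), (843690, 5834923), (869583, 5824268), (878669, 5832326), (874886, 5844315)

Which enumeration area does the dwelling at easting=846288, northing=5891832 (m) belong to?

South

Cast a ray rightward from (846288, 5891832). For each polygon, the edges (by vertex number in listed order) whose endpoints lie on opposite sides of northing = 5891832, where each meets that height, and whether that is right or left of the point:
Outer: no edge straddles that height → 0 crossings.
Inner: no edge straddles that height → 0 crossings.
South: 2–3 at easting≈837750.2 (left), 4–1 at easting≈850004.7 (right) → 1 crossing.
Upper: no edge straddles that height → 0 crossings.
Only South has an odd count, so the point is inside South.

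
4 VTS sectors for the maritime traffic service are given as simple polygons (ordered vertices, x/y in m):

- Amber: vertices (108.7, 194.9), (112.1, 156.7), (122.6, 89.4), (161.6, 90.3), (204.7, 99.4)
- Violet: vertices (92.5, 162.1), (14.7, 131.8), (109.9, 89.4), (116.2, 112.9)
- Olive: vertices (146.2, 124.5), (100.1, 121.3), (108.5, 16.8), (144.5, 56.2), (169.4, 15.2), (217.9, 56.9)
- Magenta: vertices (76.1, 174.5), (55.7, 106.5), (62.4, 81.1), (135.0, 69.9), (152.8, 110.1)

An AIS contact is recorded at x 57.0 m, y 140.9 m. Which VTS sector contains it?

Cast a ray rightward from (57.0, 140.9). For each polygon, the edges (by vertex number in listed order) whose endpoints lie on opposite sides of y = 140.9, where each meets that height, and whether that is right or left of the point:
Amber: 2–3 at x≈114.57 (right), 5–1 at x≈162.98 (right) → 2 crossings.
Violet: 1–2 at x≈38.07 (left), 4–1 at x≈102.71 (right) → 1 crossing.
Olive: no edge straddles that height → 0 crossings.
Magenta: 1–2 at x≈66.02 (right), 5–1 at x≈116.12 (right) → 2 crossings.
Only Violet has an odd count, so the point is inside Violet.

Violet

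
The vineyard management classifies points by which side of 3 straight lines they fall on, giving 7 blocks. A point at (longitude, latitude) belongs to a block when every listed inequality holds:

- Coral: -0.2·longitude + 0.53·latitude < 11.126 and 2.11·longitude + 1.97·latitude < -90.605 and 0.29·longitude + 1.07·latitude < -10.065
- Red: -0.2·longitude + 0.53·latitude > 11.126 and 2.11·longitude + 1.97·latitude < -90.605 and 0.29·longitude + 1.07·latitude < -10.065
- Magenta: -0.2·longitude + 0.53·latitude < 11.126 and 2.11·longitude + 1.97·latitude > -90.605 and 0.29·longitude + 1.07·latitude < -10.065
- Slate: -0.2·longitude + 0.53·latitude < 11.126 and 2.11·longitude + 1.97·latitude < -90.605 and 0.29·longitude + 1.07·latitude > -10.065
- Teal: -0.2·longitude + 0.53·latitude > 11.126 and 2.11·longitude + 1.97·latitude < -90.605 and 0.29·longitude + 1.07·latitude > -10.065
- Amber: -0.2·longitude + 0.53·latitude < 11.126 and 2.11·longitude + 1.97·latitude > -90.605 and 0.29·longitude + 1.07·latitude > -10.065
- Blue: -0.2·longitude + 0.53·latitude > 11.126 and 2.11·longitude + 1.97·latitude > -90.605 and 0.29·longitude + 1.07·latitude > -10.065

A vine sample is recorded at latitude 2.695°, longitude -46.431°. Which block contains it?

Coral

-0.2·-46.431 + 0.53·2.695 = 10.715, which is < 11.126
2.11·-46.431 + 1.97·2.695 = -92.660, which is < -90.605
0.29·-46.431 + 1.07·2.695 = -10.581, which is < -10.065
This sign pattern matches Coral.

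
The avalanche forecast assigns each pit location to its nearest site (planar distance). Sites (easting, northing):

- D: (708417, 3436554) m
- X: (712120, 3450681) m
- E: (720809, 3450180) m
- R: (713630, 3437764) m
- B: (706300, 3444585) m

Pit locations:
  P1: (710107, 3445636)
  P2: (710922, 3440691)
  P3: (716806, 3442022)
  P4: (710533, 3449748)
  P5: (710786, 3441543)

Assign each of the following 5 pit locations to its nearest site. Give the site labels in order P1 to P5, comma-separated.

B, R, R, X, R

P1 → B (d²=15597850.00)
P2 → R (d²=15900593.00)
P3 → R (d²=28217540.00)
P4 → X (d²=3389058.00)
P5 → R (d²=22369177.00)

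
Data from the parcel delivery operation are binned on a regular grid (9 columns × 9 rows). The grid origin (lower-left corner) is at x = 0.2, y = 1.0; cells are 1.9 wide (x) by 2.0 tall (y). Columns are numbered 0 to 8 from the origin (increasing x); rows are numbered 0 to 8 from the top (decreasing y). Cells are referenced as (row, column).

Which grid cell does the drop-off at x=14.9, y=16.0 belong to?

Column index: ⌊(14.9 − 0.2) / 1.9⌋ = ⌊7.737⌋ = 7
Row offset from origin: ⌊(16.0 − 1.0) / 2.0⌋ = ⌊7.500⌋ = 7 → row 1 (counted from top)

(1, 7)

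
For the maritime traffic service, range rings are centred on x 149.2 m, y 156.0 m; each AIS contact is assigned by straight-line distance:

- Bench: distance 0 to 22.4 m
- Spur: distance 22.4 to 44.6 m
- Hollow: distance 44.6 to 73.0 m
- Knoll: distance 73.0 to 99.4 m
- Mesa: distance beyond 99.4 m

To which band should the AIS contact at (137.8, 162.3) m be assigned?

Distance = √((137.8−149.2)² + (162.3−156.0)²) = √(129.960 + 39.690) = 13.025 m.
0 ≤ 13.025 < 22.4 → Bench.

Bench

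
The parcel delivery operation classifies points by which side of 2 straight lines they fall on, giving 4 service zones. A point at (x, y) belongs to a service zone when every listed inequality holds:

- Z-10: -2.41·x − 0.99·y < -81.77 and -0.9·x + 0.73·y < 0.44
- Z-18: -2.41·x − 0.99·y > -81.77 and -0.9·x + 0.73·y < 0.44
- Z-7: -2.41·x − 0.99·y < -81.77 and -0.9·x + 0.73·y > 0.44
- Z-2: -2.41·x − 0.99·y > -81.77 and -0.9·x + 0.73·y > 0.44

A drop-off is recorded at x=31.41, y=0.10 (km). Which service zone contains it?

-2.41·31.41 − 0.99·0.10 = -75.797, which is > -81.77
-0.9·31.41 + 0.73·0.10 = -28.196, which is < 0.44
This sign pattern matches Z-18.

Z-18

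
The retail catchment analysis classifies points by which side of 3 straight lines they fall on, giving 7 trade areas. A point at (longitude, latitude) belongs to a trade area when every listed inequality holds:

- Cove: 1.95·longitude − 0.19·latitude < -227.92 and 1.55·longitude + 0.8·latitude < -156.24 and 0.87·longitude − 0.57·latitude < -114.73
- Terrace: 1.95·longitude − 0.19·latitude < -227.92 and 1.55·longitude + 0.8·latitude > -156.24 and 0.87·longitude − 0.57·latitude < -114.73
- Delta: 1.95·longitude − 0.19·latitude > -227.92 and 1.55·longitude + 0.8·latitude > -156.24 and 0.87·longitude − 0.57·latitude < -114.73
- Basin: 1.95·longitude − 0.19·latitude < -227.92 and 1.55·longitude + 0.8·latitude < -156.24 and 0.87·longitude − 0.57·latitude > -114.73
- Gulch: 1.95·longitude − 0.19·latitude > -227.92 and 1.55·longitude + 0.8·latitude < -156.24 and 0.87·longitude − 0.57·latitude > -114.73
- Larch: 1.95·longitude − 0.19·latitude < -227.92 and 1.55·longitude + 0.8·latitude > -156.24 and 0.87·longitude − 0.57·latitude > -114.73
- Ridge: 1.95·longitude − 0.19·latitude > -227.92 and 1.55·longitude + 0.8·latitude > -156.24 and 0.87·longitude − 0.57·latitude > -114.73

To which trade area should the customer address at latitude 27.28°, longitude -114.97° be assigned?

1.95·-114.97 − 0.19·27.28 = -229.375, which is < -227.92
1.55·-114.97 + 0.8·27.28 = -156.379, which is < -156.24
0.87·-114.97 − 0.57·27.28 = -115.573, which is < -114.73
This sign pattern matches Cove.

Cove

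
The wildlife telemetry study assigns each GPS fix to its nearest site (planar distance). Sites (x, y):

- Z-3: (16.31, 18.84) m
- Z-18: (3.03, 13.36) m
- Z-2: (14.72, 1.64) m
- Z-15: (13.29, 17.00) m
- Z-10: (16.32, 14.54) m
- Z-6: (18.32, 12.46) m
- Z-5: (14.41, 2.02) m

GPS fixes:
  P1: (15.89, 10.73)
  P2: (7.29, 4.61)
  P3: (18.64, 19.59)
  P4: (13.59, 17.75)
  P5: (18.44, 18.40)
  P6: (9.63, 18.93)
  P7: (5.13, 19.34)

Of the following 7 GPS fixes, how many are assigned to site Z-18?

P1 → Z-6
P2 → Z-5
P3 → Z-3
P4 → Z-15
P5 → Z-3
P6 → Z-15
P7 → Z-18
1 of the 7 goes to Z-18.

1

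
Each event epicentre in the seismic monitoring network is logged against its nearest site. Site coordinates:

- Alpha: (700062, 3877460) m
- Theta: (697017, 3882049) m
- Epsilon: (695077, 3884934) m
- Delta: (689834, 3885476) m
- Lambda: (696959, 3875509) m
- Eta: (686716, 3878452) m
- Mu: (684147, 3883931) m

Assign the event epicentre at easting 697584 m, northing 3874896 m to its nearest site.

Lambda

Squared distances to each site:
Alpha: 12714580.000; Theta: 51486898.000; Epsilon: 107046493.000; Delta: 171998900.000; Lambda: 766394.000; Eta: 130758560.000; Mu: 262184194.000.
Minimum at Lambda.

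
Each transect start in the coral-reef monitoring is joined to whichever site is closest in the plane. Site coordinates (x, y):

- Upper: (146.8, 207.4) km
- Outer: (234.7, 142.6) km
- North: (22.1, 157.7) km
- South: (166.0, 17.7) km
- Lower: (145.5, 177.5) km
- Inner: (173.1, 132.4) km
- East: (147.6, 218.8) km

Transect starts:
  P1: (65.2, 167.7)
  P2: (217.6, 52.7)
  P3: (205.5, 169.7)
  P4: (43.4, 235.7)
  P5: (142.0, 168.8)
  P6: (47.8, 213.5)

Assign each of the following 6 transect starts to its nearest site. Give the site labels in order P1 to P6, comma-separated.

P1 → North (d²=1957.61)
P2 → South (d²=3887.56)
P3 → Outer (d²=1587.05)
P4 → North (d²=6537.69)
P5 → Lower (d²=87.94)
P6 → North (d²=3774.13)

North, South, Outer, North, Lower, North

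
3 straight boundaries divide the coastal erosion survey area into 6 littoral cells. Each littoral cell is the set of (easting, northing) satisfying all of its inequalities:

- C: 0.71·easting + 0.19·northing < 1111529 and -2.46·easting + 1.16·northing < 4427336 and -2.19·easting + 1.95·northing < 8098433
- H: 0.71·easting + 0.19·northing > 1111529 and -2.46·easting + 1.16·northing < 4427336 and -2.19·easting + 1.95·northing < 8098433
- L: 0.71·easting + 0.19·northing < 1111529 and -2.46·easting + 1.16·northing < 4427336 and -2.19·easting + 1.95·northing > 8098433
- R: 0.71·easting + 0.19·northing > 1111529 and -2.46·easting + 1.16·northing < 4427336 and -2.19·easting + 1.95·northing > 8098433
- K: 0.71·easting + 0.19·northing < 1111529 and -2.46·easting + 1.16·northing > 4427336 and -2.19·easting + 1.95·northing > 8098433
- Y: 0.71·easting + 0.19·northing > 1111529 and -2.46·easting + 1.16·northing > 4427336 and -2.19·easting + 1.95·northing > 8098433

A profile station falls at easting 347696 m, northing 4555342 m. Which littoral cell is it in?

0.71·347696 + 0.19·4555342 = 1112379.140, which is > 1111529
-2.46·347696 + 1.16·4555342 = 4428864.560, which is > 4427336
-2.19·347696 + 1.95·4555342 = 8121462.660, which is > 8098433
This sign pattern matches Y.

Y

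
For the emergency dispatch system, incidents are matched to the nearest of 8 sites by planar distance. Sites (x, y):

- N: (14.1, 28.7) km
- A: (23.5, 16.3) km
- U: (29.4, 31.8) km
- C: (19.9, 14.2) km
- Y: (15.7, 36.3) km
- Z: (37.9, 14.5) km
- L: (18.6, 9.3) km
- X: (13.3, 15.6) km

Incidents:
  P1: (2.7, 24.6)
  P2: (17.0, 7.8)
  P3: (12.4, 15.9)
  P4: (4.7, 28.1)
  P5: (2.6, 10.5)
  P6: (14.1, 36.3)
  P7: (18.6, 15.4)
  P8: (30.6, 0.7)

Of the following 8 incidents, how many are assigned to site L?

2

P1 → N
P2 → L
P3 → X
P4 → N
P5 → X
P6 → Y
P7 → C
P8 → L
2 of the 8 go to L.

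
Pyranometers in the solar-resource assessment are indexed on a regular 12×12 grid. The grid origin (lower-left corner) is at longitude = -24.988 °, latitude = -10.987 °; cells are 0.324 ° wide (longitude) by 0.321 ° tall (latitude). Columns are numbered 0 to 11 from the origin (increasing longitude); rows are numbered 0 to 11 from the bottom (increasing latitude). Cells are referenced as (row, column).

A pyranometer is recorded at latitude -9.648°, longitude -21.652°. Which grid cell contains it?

(4, 10)

Column index: ⌊(-21.652 − -24.988) / 0.324⌋ = ⌊10.296⌋ = 10
Row offset from origin: ⌊(-9.648 − -10.987) / 0.321⌋ = ⌊4.171⌋ = 4 → row 4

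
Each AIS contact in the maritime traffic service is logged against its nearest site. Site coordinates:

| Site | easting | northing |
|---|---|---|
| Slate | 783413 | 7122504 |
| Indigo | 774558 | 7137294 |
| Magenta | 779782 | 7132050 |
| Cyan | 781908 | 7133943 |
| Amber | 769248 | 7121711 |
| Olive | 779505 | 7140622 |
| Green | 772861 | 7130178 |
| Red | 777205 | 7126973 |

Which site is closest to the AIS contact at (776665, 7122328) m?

Red

Squared distances to each site:
Slate: 45566480.000; Indigo: 228420605.000; Magenta: 104232973.000; Cyan: 162397274.000; Amber: 55392578.000; Olive: 342736036.000; Green: 76092916.000; Red: 21867625.000.
Minimum at Red.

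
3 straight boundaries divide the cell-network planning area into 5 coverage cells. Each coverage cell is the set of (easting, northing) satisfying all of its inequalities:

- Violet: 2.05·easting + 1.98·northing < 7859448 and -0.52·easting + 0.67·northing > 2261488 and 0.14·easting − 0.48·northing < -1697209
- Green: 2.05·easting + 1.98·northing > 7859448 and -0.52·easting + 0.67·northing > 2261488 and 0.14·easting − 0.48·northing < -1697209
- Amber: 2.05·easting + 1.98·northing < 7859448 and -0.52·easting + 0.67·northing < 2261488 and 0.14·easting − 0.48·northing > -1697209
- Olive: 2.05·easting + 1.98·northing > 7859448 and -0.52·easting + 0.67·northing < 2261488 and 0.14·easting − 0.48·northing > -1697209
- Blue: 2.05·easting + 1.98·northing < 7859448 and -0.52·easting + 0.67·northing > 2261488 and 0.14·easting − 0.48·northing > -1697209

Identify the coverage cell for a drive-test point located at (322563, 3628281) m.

Blue

2.05·322563 + 1.98·3628281 = 7845250.530, which is < 7859448
-0.52·322563 + 0.67·3628281 = 2263215.510, which is > 2261488
0.14·322563 − 0.48·3628281 = -1696416.060, which is > -1697209
This sign pattern matches Blue.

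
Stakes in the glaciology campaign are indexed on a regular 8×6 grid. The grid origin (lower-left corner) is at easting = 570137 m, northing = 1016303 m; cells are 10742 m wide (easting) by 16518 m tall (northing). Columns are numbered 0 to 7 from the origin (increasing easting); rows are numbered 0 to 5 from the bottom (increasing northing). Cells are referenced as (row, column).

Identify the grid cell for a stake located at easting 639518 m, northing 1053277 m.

Column index: ⌊(639518 − 570137) / 10742⌋ = ⌊6.459⌋ = 6
Row offset from origin: ⌊(1053277 − 1016303) / 16518⌋ = ⌊2.238⌋ = 2 → row 2

(2, 6)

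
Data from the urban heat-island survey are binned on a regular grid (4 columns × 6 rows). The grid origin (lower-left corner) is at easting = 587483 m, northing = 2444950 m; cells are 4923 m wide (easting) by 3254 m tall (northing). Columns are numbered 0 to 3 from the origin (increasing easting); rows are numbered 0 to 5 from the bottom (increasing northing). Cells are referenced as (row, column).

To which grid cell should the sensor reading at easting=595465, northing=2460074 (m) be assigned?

(4, 1)

Column index: ⌊(595465 − 587483) / 4923⌋ = ⌊1.621⌋ = 1
Row offset from origin: ⌊(2460074 − 2444950) / 3254⌋ = ⌊4.648⌋ = 4 → row 4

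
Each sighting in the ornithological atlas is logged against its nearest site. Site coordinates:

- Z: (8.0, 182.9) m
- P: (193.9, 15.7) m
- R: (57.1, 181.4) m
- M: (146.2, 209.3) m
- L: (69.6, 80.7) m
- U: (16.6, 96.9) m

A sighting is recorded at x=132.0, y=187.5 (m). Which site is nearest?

M

Squared distances to each site:
Z: 15397.160; P: 33346.850; R: 5647.220; M: 676.880; L: 15300.000; U: 21525.520.
Minimum at M.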